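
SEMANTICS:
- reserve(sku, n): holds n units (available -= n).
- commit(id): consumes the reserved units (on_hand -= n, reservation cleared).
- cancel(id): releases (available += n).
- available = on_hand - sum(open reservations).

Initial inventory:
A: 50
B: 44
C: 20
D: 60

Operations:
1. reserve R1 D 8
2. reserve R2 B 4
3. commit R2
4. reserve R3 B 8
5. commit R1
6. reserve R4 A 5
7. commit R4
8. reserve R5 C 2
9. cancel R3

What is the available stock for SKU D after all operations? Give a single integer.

Answer: 52

Derivation:
Step 1: reserve R1 D 8 -> on_hand[A=50 B=44 C=20 D=60] avail[A=50 B=44 C=20 D=52] open={R1}
Step 2: reserve R2 B 4 -> on_hand[A=50 B=44 C=20 D=60] avail[A=50 B=40 C=20 D=52] open={R1,R2}
Step 3: commit R2 -> on_hand[A=50 B=40 C=20 D=60] avail[A=50 B=40 C=20 D=52] open={R1}
Step 4: reserve R3 B 8 -> on_hand[A=50 B=40 C=20 D=60] avail[A=50 B=32 C=20 D=52] open={R1,R3}
Step 5: commit R1 -> on_hand[A=50 B=40 C=20 D=52] avail[A=50 B=32 C=20 D=52] open={R3}
Step 6: reserve R4 A 5 -> on_hand[A=50 B=40 C=20 D=52] avail[A=45 B=32 C=20 D=52] open={R3,R4}
Step 7: commit R4 -> on_hand[A=45 B=40 C=20 D=52] avail[A=45 B=32 C=20 D=52] open={R3}
Step 8: reserve R5 C 2 -> on_hand[A=45 B=40 C=20 D=52] avail[A=45 B=32 C=18 D=52] open={R3,R5}
Step 9: cancel R3 -> on_hand[A=45 B=40 C=20 D=52] avail[A=45 B=40 C=18 D=52] open={R5}
Final available[D] = 52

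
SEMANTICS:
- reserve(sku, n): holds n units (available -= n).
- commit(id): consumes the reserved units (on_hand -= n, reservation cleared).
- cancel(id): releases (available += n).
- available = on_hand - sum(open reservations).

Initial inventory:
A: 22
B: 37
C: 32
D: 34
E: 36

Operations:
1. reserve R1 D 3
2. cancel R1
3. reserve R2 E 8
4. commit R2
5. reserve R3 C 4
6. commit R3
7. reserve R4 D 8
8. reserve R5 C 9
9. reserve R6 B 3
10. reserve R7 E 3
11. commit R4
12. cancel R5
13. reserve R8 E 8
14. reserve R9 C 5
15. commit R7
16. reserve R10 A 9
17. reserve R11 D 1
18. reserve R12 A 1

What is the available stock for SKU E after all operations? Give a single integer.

Answer: 17

Derivation:
Step 1: reserve R1 D 3 -> on_hand[A=22 B=37 C=32 D=34 E=36] avail[A=22 B=37 C=32 D=31 E=36] open={R1}
Step 2: cancel R1 -> on_hand[A=22 B=37 C=32 D=34 E=36] avail[A=22 B=37 C=32 D=34 E=36] open={}
Step 3: reserve R2 E 8 -> on_hand[A=22 B=37 C=32 D=34 E=36] avail[A=22 B=37 C=32 D=34 E=28] open={R2}
Step 4: commit R2 -> on_hand[A=22 B=37 C=32 D=34 E=28] avail[A=22 B=37 C=32 D=34 E=28] open={}
Step 5: reserve R3 C 4 -> on_hand[A=22 B=37 C=32 D=34 E=28] avail[A=22 B=37 C=28 D=34 E=28] open={R3}
Step 6: commit R3 -> on_hand[A=22 B=37 C=28 D=34 E=28] avail[A=22 B=37 C=28 D=34 E=28] open={}
Step 7: reserve R4 D 8 -> on_hand[A=22 B=37 C=28 D=34 E=28] avail[A=22 B=37 C=28 D=26 E=28] open={R4}
Step 8: reserve R5 C 9 -> on_hand[A=22 B=37 C=28 D=34 E=28] avail[A=22 B=37 C=19 D=26 E=28] open={R4,R5}
Step 9: reserve R6 B 3 -> on_hand[A=22 B=37 C=28 D=34 E=28] avail[A=22 B=34 C=19 D=26 E=28] open={R4,R5,R6}
Step 10: reserve R7 E 3 -> on_hand[A=22 B=37 C=28 D=34 E=28] avail[A=22 B=34 C=19 D=26 E=25] open={R4,R5,R6,R7}
Step 11: commit R4 -> on_hand[A=22 B=37 C=28 D=26 E=28] avail[A=22 B=34 C=19 D=26 E=25] open={R5,R6,R7}
Step 12: cancel R5 -> on_hand[A=22 B=37 C=28 D=26 E=28] avail[A=22 B=34 C=28 D=26 E=25] open={R6,R7}
Step 13: reserve R8 E 8 -> on_hand[A=22 B=37 C=28 D=26 E=28] avail[A=22 B=34 C=28 D=26 E=17] open={R6,R7,R8}
Step 14: reserve R9 C 5 -> on_hand[A=22 B=37 C=28 D=26 E=28] avail[A=22 B=34 C=23 D=26 E=17] open={R6,R7,R8,R9}
Step 15: commit R7 -> on_hand[A=22 B=37 C=28 D=26 E=25] avail[A=22 B=34 C=23 D=26 E=17] open={R6,R8,R9}
Step 16: reserve R10 A 9 -> on_hand[A=22 B=37 C=28 D=26 E=25] avail[A=13 B=34 C=23 D=26 E=17] open={R10,R6,R8,R9}
Step 17: reserve R11 D 1 -> on_hand[A=22 B=37 C=28 D=26 E=25] avail[A=13 B=34 C=23 D=25 E=17] open={R10,R11,R6,R8,R9}
Step 18: reserve R12 A 1 -> on_hand[A=22 B=37 C=28 D=26 E=25] avail[A=12 B=34 C=23 D=25 E=17] open={R10,R11,R12,R6,R8,R9}
Final available[E] = 17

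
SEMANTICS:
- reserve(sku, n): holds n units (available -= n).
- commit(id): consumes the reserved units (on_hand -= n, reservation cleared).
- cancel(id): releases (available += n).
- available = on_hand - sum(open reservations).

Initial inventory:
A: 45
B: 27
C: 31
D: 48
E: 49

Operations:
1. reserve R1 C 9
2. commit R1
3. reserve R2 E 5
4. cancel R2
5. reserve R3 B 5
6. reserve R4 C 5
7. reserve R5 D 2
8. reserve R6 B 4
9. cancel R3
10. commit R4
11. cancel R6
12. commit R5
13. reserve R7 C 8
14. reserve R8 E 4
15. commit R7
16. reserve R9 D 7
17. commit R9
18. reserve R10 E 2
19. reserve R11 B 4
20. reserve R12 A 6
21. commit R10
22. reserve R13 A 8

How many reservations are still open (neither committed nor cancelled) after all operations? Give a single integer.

Step 1: reserve R1 C 9 -> on_hand[A=45 B=27 C=31 D=48 E=49] avail[A=45 B=27 C=22 D=48 E=49] open={R1}
Step 2: commit R1 -> on_hand[A=45 B=27 C=22 D=48 E=49] avail[A=45 B=27 C=22 D=48 E=49] open={}
Step 3: reserve R2 E 5 -> on_hand[A=45 B=27 C=22 D=48 E=49] avail[A=45 B=27 C=22 D=48 E=44] open={R2}
Step 4: cancel R2 -> on_hand[A=45 B=27 C=22 D=48 E=49] avail[A=45 B=27 C=22 D=48 E=49] open={}
Step 5: reserve R3 B 5 -> on_hand[A=45 B=27 C=22 D=48 E=49] avail[A=45 B=22 C=22 D=48 E=49] open={R3}
Step 6: reserve R4 C 5 -> on_hand[A=45 B=27 C=22 D=48 E=49] avail[A=45 B=22 C=17 D=48 E=49] open={R3,R4}
Step 7: reserve R5 D 2 -> on_hand[A=45 B=27 C=22 D=48 E=49] avail[A=45 B=22 C=17 D=46 E=49] open={R3,R4,R5}
Step 8: reserve R6 B 4 -> on_hand[A=45 B=27 C=22 D=48 E=49] avail[A=45 B=18 C=17 D=46 E=49] open={R3,R4,R5,R6}
Step 9: cancel R3 -> on_hand[A=45 B=27 C=22 D=48 E=49] avail[A=45 B=23 C=17 D=46 E=49] open={R4,R5,R6}
Step 10: commit R4 -> on_hand[A=45 B=27 C=17 D=48 E=49] avail[A=45 B=23 C=17 D=46 E=49] open={R5,R6}
Step 11: cancel R6 -> on_hand[A=45 B=27 C=17 D=48 E=49] avail[A=45 B=27 C=17 D=46 E=49] open={R5}
Step 12: commit R5 -> on_hand[A=45 B=27 C=17 D=46 E=49] avail[A=45 B=27 C=17 D=46 E=49] open={}
Step 13: reserve R7 C 8 -> on_hand[A=45 B=27 C=17 D=46 E=49] avail[A=45 B=27 C=9 D=46 E=49] open={R7}
Step 14: reserve R8 E 4 -> on_hand[A=45 B=27 C=17 D=46 E=49] avail[A=45 B=27 C=9 D=46 E=45] open={R7,R8}
Step 15: commit R7 -> on_hand[A=45 B=27 C=9 D=46 E=49] avail[A=45 B=27 C=9 D=46 E=45] open={R8}
Step 16: reserve R9 D 7 -> on_hand[A=45 B=27 C=9 D=46 E=49] avail[A=45 B=27 C=9 D=39 E=45] open={R8,R9}
Step 17: commit R9 -> on_hand[A=45 B=27 C=9 D=39 E=49] avail[A=45 B=27 C=9 D=39 E=45] open={R8}
Step 18: reserve R10 E 2 -> on_hand[A=45 B=27 C=9 D=39 E=49] avail[A=45 B=27 C=9 D=39 E=43] open={R10,R8}
Step 19: reserve R11 B 4 -> on_hand[A=45 B=27 C=9 D=39 E=49] avail[A=45 B=23 C=9 D=39 E=43] open={R10,R11,R8}
Step 20: reserve R12 A 6 -> on_hand[A=45 B=27 C=9 D=39 E=49] avail[A=39 B=23 C=9 D=39 E=43] open={R10,R11,R12,R8}
Step 21: commit R10 -> on_hand[A=45 B=27 C=9 D=39 E=47] avail[A=39 B=23 C=9 D=39 E=43] open={R11,R12,R8}
Step 22: reserve R13 A 8 -> on_hand[A=45 B=27 C=9 D=39 E=47] avail[A=31 B=23 C=9 D=39 E=43] open={R11,R12,R13,R8}
Open reservations: ['R11', 'R12', 'R13', 'R8'] -> 4

Answer: 4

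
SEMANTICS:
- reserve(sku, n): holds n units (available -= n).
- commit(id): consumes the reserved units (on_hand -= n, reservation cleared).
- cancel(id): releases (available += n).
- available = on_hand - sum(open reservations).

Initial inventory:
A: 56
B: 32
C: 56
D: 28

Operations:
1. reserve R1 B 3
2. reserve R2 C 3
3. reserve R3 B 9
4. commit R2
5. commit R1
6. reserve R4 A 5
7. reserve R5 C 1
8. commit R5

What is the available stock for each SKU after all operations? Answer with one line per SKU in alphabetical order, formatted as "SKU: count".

Step 1: reserve R1 B 3 -> on_hand[A=56 B=32 C=56 D=28] avail[A=56 B=29 C=56 D=28] open={R1}
Step 2: reserve R2 C 3 -> on_hand[A=56 B=32 C=56 D=28] avail[A=56 B=29 C=53 D=28] open={R1,R2}
Step 3: reserve R3 B 9 -> on_hand[A=56 B=32 C=56 D=28] avail[A=56 B=20 C=53 D=28] open={R1,R2,R3}
Step 4: commit R2 -> on_hand[A=56 B=32 C=53 D=28] avail[A=56 B=20 C=53 D=28] open={R1,R3}
Step 5: commit R1 -> on_hand[A=56 B=29 C=53 D=28] avail[A=56 B=20 C=53 D=28] open={R3}
Step 6: reserve R4 A 5 -> on_hand[A=56 B=29 C=53 D=28] avail[A=51 B=20 C=53 D=28] open={R3,R4}
Step 7: reserve R5 C 1 -> on_hand[A=56 B=29 C=53 D=28] avail[A=51 B=20 C=52 D=28] open={R3,R4,R5}
Step 8: commit R5 -> on_hand[A=56 B=29 C=52 D=28] avail[A=51 B=20 C=52 D=28] open={R3,R4}

Answer: A: 51
B: 20
C: 52
D: 28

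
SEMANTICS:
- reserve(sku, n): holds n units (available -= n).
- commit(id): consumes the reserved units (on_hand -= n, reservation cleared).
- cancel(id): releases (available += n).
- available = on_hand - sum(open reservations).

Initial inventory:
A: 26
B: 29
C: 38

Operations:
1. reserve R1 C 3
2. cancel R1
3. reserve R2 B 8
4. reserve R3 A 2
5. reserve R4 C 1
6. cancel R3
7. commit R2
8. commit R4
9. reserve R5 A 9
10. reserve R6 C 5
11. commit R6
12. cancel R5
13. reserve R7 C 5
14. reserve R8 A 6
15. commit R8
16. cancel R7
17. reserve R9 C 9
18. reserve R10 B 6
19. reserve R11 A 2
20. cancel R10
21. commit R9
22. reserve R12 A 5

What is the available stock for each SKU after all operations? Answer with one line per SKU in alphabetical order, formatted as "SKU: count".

Answer: A: 13
B: 21
C: 23

Derivation:
Step 1: reserve R1 C 3 -> on_hand[A=26 B=29 C=38] avail[A=26 B=29 C=35] open={R1}
Step 2: cancel R1 -> on_hand[A=26 B=29 C=38] avail[A=26 B=29 C=38] open={}
Step 3: reserve R2 B 8 -> on_hand[A=26 B=29 C=38] avail[A=26 B=21 C=38] open={R2}
Step 4: reserve R3 A 2 -> on_hand[A=26 B=29 C=38] avail[A=24 B=21 C=38] open={R2,R3}
Step 5: reserve R4 C 1 -> on_hand[A=26 B=29 C=38] avail[A=24 B=21 C=37] open={R2,R3,R4}
Step 6: cancel R3 -> on_hand[A=26 B=29 C=38] avail[A=26 B=21 C=37] open={R2,R4}
Step 7: commit R2 -> on_hand[A=26 B=21 C=38] avail[A=26 B=21 C=37] open={R4}
Step 8: commit R4 -> on_hand[A=26 B=21 C=37] avail[A=26 B=21 C=37] open={}
Step 9: reserve R5 A 9 -> on_hand[A=26 B=21 C=37] avail[A=17 B=21 C=37] open={R5}
Step 10: reserve R6 C 5 -> on_hand[A=26 B=21 C=37] avail[A=17 B=21 C=32] open={R5,R6}
Step 11: commit R6 -> on_hand[A=26 B=21 C=32] avail[A=17 B=21 C=32] open={R5}
Step 12: cancel R5 -> on_hand[A=26 B=21 C=32] avail[A=26 B=21 C=32] open={}
Step 13: reserve R7 C 5 -> on_hand[A=26 B=21 C=32] avail[A=26 B=21 C=27] open={R7}
Step 14: reserve R8 A 6 -> on_hand[A=26 B=21 C=32] avail[A=20 B=21 C=27] open={R7,R8}
Step 15: commit R8 -> on_hand[A=20 B=21 C=32] avail[A=20 B=21 C=27] open={R7}
Step 16: cancel R7 -> on_hand[A=20 B=21 C=32] avail[A=20 B=21 C=32] open={}
Step 17: reserve R9 C 9 -> on_hand[A=20 B=21 C=32] avail[A=20 B=21 C=23] open={R9}
Step 18: reserve R10 B 6 -> on_hand[A=20 B=21 C=32] avail[A=20 B=15 C=23] open={R10,R9}
Step 19: reserve R11 A 2 -> on_hand[A=20 B=21 C=32] avail[A=18 B=15 C=23] open={R10,R11,R9}
Step 20: cancel R10 -> on_hand[A=20 B=21 C=32] avail[A=18 B=21 C=23] open={R11,R9}
Step 21: commit R9 -> on_hand[A=20 B=21 C=23] avail[A=18 B=21 C=23] open={R11}
Step 22: reserve R12 A 5 -> on_hand[A=20 B=21 C=23] avail[A=13 B=21 C=23] open={R11,R12}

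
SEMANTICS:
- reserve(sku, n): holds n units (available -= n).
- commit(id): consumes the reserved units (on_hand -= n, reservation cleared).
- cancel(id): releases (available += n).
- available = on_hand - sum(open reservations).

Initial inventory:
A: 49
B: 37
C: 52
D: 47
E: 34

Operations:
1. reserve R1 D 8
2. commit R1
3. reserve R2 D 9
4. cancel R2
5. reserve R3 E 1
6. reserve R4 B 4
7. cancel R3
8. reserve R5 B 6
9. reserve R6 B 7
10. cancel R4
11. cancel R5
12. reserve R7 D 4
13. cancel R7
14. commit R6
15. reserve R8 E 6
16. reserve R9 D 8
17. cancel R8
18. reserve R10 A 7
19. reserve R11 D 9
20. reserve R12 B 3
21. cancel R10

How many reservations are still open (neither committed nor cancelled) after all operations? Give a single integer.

Step 1: reserve R1 D 8 -> on_hand[A=49 B=37 C=52 D=47 E=34] avail[A=49 B=37 C=52 D=39 E=34] open={R1}
Step 2: commit R1 -> on_hand[A=49 B=37 C=52 D=39 E=34] avail[A=49 B=37 C=52 D=39 E=34] open={}
Step 3: reserve R2 D 9 -> on_hand[A=49 B=37 C=52 D=39 E=34] avail[A=49 B=37 C=52 D=30 E=34] open={R2}
Step 4: cancel R2 -> on_hand[A=49 B=37 C=52 D=39 E=34] avail[A=49 B=37 C=52 D=39 E=34] open={}
Step 5: reserve R3 E 1 -> on_hand[A=49 B=37 C=52 D=39 E=34] avail[A=49 B=37 C=52 D=39 E=33] open={R3}
Step 6: reserve R4 B 4 -> on_hand[A=49 B=37 C=52 D=39 E=34] avail[A=49 B=33 C=52 D=39 E=33] open={R3,R4}
Step 7: cancel R3 -> on_hand[A=49 B=37 C=52 D=39 E=34] avail[A=49 B=33 C=52 D=39 E=34] open={R4}
Step 8: reserve R5 B 6 -> on_hand[A=49 B=37 C=52 D=39 E=34] avail[A=49 B=27 C=52 D=39 E=34] open={R4,R5}
Step 9: reserve R6 B 7 -> on_hand[A=49 B=37 C=52 D=39 E=34] avail[A=49 B=20 C=52 D=39 E=34] open={R4,R5,R6}
Step 10: cancel R4 -> on_hand[A=49 B=37 C=52 D=39 E=34] avail[A=49 B=24 C=52 D=39 E=34] open={R5,R6}
Step 11: cancel R5 -> on_hand[A=49 B=37 C=52 D=39 E=34] avail[A=49 B=30 C=52 D=39 E=34] open={R6}
Step 12: reserve R7 D 4 -> on_hand[A=49 B=37 C=52 D=39 E=34] avail[A=49 B=30 C=52 D=35 E=34] open={R6,R7}
Step 13: cancel R7 -> on_hand[A=49 B=37 C=52 D=39 E=34] avail[A=49 B=30 C=52 D=39 E=34] open={R6}
Step 14: commit R6 -> on_hand[A=49 B=30 C=52 D=39 E=34] avail[A=49 B=30 C=52 D=39 E=34] open={}
Step 15: reserve R8 E 6 -> on_hand[A=49 B=30 C=52 D=39 E=34] avail[A=49 B=30 C=52 D=39 E=28] open={R8}
Step 16: reserve R9 D 8 -> on_hand[A=49 B=30 C=52 D=39 E=34] avail[A=49 B=30 C=52 D=31 E=28] open={R8,R9}
Step 17: cancel R8 -> on_hand[A=49 B=30 C=52 D=39 E=34] avail[A=49 B=30 C=52 D=31 E=34] open={R9}
Step 18: reserve R10 A 7 -> on_hand[A=49 B=30 C=52 D=39 E=34] avail[A=42 B=30 C=52 D=31 E=34] open={R10,R9}
Step 19: reserve R11 D 9 -> on_hand[A=49 B=30 C=52 D=39 E=34] avail[A=42 B=30 C=52 D=22 E=34] open={R10,R11,R9}
Step 20: reserve R12 B 3 -> on_hand[A=49 B=30 C=52 D=39 E=34] avail[A=42 B=27 C=52 D=22 E=34] open={R10,R11,R12,R9}
Step 21: cancel R10 -> on_hand[A=49 B=30 C=52 D=39 E=34] avail[A=49 B=27 C=52 D=22 E=34] open={R11,R12,R9}
Open reservations: ['R11', 'R12', 'R9'] -> 3

Answer: 3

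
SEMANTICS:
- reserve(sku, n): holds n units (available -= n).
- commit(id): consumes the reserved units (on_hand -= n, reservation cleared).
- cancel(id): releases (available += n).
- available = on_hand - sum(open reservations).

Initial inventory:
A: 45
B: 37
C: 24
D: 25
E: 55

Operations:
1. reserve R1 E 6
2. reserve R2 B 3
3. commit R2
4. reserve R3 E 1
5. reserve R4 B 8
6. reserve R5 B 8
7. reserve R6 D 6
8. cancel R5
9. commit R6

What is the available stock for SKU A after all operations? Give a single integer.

Step 1: reserve R1 E 6 -> on_hand[A=45 B=37 C=24 D=25 E=55] avail[A=45 B=37 C=24 D=25 E=49] open={R1}
Step 2: reserve R2 B 3 -> on_hand[A=45 B=37 C=24 D=25 E=55] avail[A=45 B=34 C=24 D=25 E=49] open={R1,R2}
Step 3: commit R2 -> on_hand[A=45 B=34 C=24 D=25 E=55] avail[A=45 B=34 C=24 D=25 E=49] open={R1}
Step 4: reserve R3 E 1 -> on_hand[A=45 B=34 C=24 D=25 E=55] avail[A=45 B=34 C=24 D=25 E=48] open={R1,R3}
Step 5: reserve R4 B 8 -> on_hand[A=45 B=34 C=24 D=25 E=55] avail[A=45 B=26 C=24 D=25 E=48] open={R1,R3,R4}
Step 6: reserve R5 B 8 -> on_hand[A=45 B=34 C=24 D=25 E=55] avail[A=45 B=18 C=24 D=25 E=48] open={R1,R3,R4,R5}
Step 7: reserve R6 D 6 -> on_hand[A=45 B=34 C=24 D=25 E=55] avail[A=45 B=18 C=24 D=19 E=48] open={R1,R3,R4,R5,R6}
Step 8: cancel R5 -> on_hand[A=45 B=34 C=24 D=25 E=55] avail[A=45 B=26 C=24 D=19 E=48] open={R1,R3,R4,R6}
Step 9: commit R6 -> on_hand[A=45 B=34 C=24 D=19 E=55] avail[A=45 B=26 C=24 D=19 E=48] open={R1,R3,R4}
Final available[A] = 45

Answer: 45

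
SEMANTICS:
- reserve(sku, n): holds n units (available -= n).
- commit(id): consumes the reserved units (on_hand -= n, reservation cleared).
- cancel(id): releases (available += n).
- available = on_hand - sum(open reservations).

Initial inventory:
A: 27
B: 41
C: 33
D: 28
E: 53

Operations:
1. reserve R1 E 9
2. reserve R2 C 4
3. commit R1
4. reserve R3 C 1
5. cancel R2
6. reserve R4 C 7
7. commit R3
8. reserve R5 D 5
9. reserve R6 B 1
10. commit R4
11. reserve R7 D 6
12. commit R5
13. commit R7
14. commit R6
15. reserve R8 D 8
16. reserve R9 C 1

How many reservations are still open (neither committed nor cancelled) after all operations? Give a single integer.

Step 1: reserve R1 E 9 -> on_hand[A=27 B=41 C=33 D=28 E=53] avail[A=27 B=41 C=33 D=28 E=44] open={R1}
Step 2: reserve R2 C 4 -> on_hand[A=27 B=41 C=33 D=28 E=53] avail[A=27 B=41 C=29 D=28 E=44] open={R1,R2}
Step 3: commit R1 -> on_hand[A=27 B=41 C=33 D=28 E=44] avail[A=27 B=41 C=29 D=28 E=44] open={R2}
Step 4: reserve R3 C 1 -> on_hand[A=27 B=41 C=33 D=28 E=44] avail[A=27 B=41 C=28 D=28 E=44] open={R2,R3}
Step 5: cancel R2 -> on_hand[A=27 B=41 C=33 D=28 E=44] avail[A=27 B=41 C=32 D=28 E=44] open={R3}
Step 6: reserve R4 C 7 -> on_hand[A=27 B=41 C=33 D=28 E=44] avail[A=27 B=41 C=25 D=28 E=44] open={R3,R4}
Step 7: commit R3 -> on_hand[A=27 B=41 C=32 D=28 E=44] avail[A=27 B=41 C=25 D=28 E=44] open={R4}
Step 8: reserve R5 D 5 -> on_hand[A=27 B=41 C=32 D=28 E=44] avail[A=27 B=41 C=25 D=23 E=44] open={R4,R5}
Step 9: reserve R6 B 1 -> on_hand[A=27 B=41 C=32 D=28 E=44] avail[A=27 B=40 C=25 D=23 E=44] open={R4,R5,R6}
Step 10: commit R4 -> on_hand[A=27 B=41 C=25 D=28 E=44] avail[A=27 B=40 C=25 D=23 E=44] open={R5,R6}
Step 11: reserve R7 D 6 -> on_hand[A=27 B=41 C=25 D=28 E=44] avail[A=27 B=40 C=25 D=17 E=44] open={R5,R6,R7}
Step 12: commit R5 -> on_hand[A=27 B=41 C=25 D=23 E=44] avail[A=27 B=40 C=25 D=17 E=44] open={R6,R7}
Step 13: commit R7 -> on_hand[A=27 B=41 C=25 D=17 E=44] avail[A=27 B=40 C=25 D=17 E=44] open={R6}
Step 14: commit R6 -> on_hand[A=27 B=40 C=25 D=17 E=44] avail[A=27 B=40 C=25 D=17 E=44] open={}
Step 15: reserve R8 D 8 -> on_hand[A=27 B=40 C=25 D=17 E=44] avail[A=27 B=40 C=25 D=9 E=44] open={R8}
Step 16: reserve R9 C 1 -> on_hand[A=27 B=40 C=25 D=17 E=44] avail[A=27 B=40 C=24 D=9 E=44] open={R8,R9}
Open reservations: ['R8', 'R9'] -> 2

Answer: 2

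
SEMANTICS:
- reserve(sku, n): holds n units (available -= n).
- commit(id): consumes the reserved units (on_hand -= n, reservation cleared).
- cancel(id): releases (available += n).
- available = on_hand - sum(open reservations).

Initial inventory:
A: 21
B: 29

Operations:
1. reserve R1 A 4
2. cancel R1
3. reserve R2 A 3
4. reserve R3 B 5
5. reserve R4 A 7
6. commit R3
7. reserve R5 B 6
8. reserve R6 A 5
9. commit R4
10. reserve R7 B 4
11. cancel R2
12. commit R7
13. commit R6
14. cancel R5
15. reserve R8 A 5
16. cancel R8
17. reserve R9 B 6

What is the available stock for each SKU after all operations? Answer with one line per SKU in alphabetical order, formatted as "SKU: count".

Answer: A: 9
B: 14

Derivation:
Step 1: reserve R1 A 4 -> on_hand[A=21 B=29] avail[A=17 B=29] open={R1}
Step 2: cancel R1 -> on_hand[A=21 B=29] avail[A=21 B=29] open={}
Step 3: reserve R2 A 3 -> on_hand[A=21 B=29] avail[A=18 B=29] open={R2}
Step 4: reserve R3 B 5 -> on_hand[A=21 B=29] avail[A=18 B=24] open={R2,R3}
Step 5: reserve R4 A 7 -> on_hand[A=21 B=29] avail[A=11 B=24] open={R2,R3,R4}
Step 6: commit R3 -> on_hand[A=21 B=24] avail[A=11 B=24] open={R2,R4}
Step 7: reserve R5 B 6 -> on_hand[A=21 B=24] avail[A=11 B=18] open={R2,R4,R5}
Step 8: reserve R6 A 5 -> on_hand[A=21 B=24] avail[A=6 B=18] open={R2,R4,R5,R6}
Step 9: commit R4 -> on_hand[A=14 B=24] avail[A=6 B=18] open={R2,R5,R6}
Step 10: reserve R7 B 4 -> on_hand[A=14 B=24] avail[A=6 B=14] open={R2,R5,R6,R7}
Step 11: cancel R2 -> on_hand[A=14 B=24] avail[A=9 B=14] open={R5,R6,R7}
Step 12: commit R7 -> on_hand[A=14 B=20] avail[A=9 B=14] open={R5,R6}
Step 13: commit R6 -> on_hand[A=9 B=20] avail[A=9 B=14] open={R5}
Step 14: cancel R5 -> on_hand[A=9 B=20] avail[A=9 B=20] open={}
Step 15: reserve R8 A 5 -> on_hand[A=9 B=20] avail[A=4 B=20] open={R8}
Step 16: cancel R8 -> on_hand[A=9 B=20] avail[A=9 B=20] open={}
Step 17: reserve R9 B 6 -> on_hand[A=9 B=20] avail[A=9 B=14] open={R9}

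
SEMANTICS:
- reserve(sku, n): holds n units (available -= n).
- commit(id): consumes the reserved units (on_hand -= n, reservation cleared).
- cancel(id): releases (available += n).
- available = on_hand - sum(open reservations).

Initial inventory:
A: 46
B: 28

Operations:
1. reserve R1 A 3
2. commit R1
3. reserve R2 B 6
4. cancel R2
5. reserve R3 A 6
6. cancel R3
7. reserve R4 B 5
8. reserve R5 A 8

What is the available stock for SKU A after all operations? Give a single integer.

Answer: 35

Derivation:
Step 1: reserve R1 A 3 -> on_hand[A=46 B=28] avail[A=43 B=28] open={R1}
Step 2: commit R1 -> on_hand[A=43 B=28] avail[A=43 B=28] open={}
Step 3: reserve R2 B 6 -> on_hand[A=43 B=28] avail[A=43 B=22] open={R2}
Step 4: cancel R2 -> on_hand[A=43 B=28] avail[A=43 B=28] open={}
Step 5: reserve R3 A 6 -> on_hand[A=43 B=28] avail[A=37 B=28] open={R3}
Step 6: cancel R3 -> on_hand[A=43 B=28] avail[A=43 B=28] open={}
Step 7: reserve R4 B 5 -> on_hand[A=43 B=28] avail[A=43 B=23] open={R4}
Step 8: reserve R5 A 8 -> on_hand[A=43 B=28] avail[A=35 B=23] open={R4,R5}
Final available[A] = 35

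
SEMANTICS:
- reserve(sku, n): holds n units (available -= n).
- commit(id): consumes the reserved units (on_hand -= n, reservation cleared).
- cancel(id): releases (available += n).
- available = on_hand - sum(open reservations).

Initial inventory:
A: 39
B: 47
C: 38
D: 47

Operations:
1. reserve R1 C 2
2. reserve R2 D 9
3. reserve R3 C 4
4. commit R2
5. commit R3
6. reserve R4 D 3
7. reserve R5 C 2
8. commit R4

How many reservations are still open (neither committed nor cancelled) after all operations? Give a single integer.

Answer: 2

Derivation:
Step 1: reserve R1 C 2 -> on_hand[A=39 B=47 C=38 D=47] avail[A=39 B=47 C=36 D=47] open={R1}
Step 2: reserve R2 D 9 -> on_hand[A=39 B=47 C=38 D=47] avail[A=39 B=47 C=36 D=38] open={R1,R2}
Step 3: reserve R3 C 4 -> on_hand[A=39 B=47 C=38 D=47] avail[A=39 B=47 C=32 D=38] open={R1,R2,R3}
Step 4: commit R2 -> on_hand[A=39 B=47 C=38 D=38] avail[A=39 B=47 C=32 D=38] open={R1,R3}
Step 5: commit R3 -> on_hand[A=39 B=47 C=34 D=38] avail[A=39 B=47 C=32 D=38] open={R1}
Step 6: reserve R4 D 3 -> on_hand[A=39 B=47 C=34 D=38] avail[A=39 B=47 C=32 D=35] open={R1,R4}
Step 7: reserve R5 C 2 -> on_hand[A=39 B=47 C=34 D=38] avail[A=39 B=47 C=30 D=35] open={R1,R4,R5}
Step 8: commit R4 -> on_hand[A=39 B=47 C=34 D=35] avail[A=39 B=47 C=30 D=35] open={R1,R5}
Open reservations: ['R1', 'R5'] -> 2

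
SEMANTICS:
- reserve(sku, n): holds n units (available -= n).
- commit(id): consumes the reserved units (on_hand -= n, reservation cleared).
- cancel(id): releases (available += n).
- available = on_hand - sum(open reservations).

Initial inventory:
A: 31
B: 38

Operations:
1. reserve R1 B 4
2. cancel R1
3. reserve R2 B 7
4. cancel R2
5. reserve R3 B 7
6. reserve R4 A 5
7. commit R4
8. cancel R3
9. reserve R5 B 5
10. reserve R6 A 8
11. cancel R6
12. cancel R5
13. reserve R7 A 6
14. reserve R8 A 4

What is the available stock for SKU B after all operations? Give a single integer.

Step 1: reserve R1 B 4 -> on_hand[A=31 B=38] avail[A=31 B=34] open={R1}
Step 2: cancel R1 -> on_hand[A=31 B=38] avail[A=31 B=38] open={}
Step 3: reserve R2 B 7 -> on_hand[A=31 B=38] avail[A=31 B=31] open={R2}
Step 4: cancel R2 -> on_hand[A=31 B=38] avail[A=31 B=38] open={}
Step 5: reserve R3 B 7 -> on_hand[A=31 B=38] avail[A=31 B=31] open={R3}
Step 6: reserve R4 A 5 -> on_hand[A=31 B=38] avail[A=26 B=31] open={R3,R4}
Step 7: commit R4 -> on_hand[A=26 B=38] avail[A=26 B=31] open={R3}
Step 8: cancel R3 -> on_hand[A=26 B=38] avail[A=26 B=38] open={}
Step 9: reserve R5 B 5 -> on_hand[A=26 B=38] avail[A=26 B=33] open={R5}
Step 10: reserve R6 A 8 -> on_hand[A=26 B=38] avail[A=18 B=33] open={R5,R6}
Step 11: cancel R6 -> on_hand[A=26 B=38] avail[A=26 B=33] open={R5}
Step 12: cancel R5 -> on_hand[A=26 B=38] avail[A=26 B=38] open={}
Step 13: reserve R7 A 6 -> on_hand[A=26 B=38] avail[A=20 B=38] open={R7}
Step 14: reserve R8 A 4 -> on_hand[A=26 B=38] avail[A=16 B=38] open={R7,R8}
Final available[B] = 38

Answer: 38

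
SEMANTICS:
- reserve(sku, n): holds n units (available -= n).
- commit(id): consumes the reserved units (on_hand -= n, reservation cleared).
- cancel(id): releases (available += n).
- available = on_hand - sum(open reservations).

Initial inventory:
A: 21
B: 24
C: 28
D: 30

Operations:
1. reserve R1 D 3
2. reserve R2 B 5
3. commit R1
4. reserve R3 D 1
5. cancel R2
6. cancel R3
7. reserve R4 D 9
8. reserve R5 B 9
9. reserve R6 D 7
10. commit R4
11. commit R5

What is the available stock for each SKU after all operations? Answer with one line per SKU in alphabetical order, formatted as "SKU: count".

Answer: A: 21
B: 15
C: 28
D: 11

Derivation:
Step 1: reserve R1 D 3 -> on_hand[A=21 B=24 C=28 D=30] avail[A=21 B=24 C=28 D=27] open={R1}
Step 2: reserve R2 B 5 -> on_hand[A=21 B=24 C=28 D=30] avail[A=21 B=19 C=28 D=27] open={R1,R2}
Step 3: commit R1 -> on_hand[A=21 B=24 C=28 D=27] avail[A=21 B=19 C=28 D=27] open={R2}
Step 4: reserve R3 D 1 -> on_hand[A=21 B=24 C=28 D=27] avail[A=21 B=19 C=28 D=26] open={R2,R3}
Step 5: cancel R2 -> on_hand[A=21 B=24 C=28 D=27] avail[A=21 B=24 C=28 D=26] open={R3}
Step 6: cancel R3 -> on_hand[A=21 B=24 C=28 D=27] avail[A=21 B=24 C=28 D=27] open={}
Step 7: reserve R4 D 9 -> on_hand[A=21 B=24 C=28 D=27] avail[A=21 B=24 C=28 D=18] open={R4}
Step 8: reserve R5 B 9 -> on_hand[A=21 B=24 C=28 D=27] avail[A=21 B=15 C=28 D=18] open={R4,R5}
Step 9: reserve R6 D 7 -> on_hand[A=21 B=24 C=28 D=27] avail[A=21 B=15 C=28 D=11] open={R4,R5,R6}
Step 10: commit R4 -> on_hand[A=21 B=24 C=28 D=18] avail[A=21 B=15 C=28 D=11] open={R5,R6}
Step 11: commit R5 -> on_hand[A=21 B=15 C=28 D=18] avail[A=21 B=15 C=28 D=11] open={R6}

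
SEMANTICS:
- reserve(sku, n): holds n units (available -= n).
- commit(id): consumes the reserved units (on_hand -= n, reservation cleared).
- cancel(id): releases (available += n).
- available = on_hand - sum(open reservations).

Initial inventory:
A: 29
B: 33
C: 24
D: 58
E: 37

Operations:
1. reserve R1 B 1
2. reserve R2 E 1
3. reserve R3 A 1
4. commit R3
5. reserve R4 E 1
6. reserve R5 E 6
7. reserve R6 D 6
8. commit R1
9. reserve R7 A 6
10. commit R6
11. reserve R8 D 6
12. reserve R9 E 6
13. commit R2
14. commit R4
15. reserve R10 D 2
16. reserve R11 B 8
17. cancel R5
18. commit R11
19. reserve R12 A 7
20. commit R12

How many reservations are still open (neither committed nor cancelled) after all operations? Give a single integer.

Step 1: reserve R1 B 1 -> on_hand[A=29 B=33 C=24 D=58 E=37] avail[A=29 B=32 C=24 D=58 E=37] open={R1}
Step 2: reserve R2 E 1 -> on_hand[A=29 B=33 C=24 D=58 E=37] avail[A=29 B=32 C=24 D=58 E=36] open={R1,R2}
Step 3: reserve R3 A 1 -> on_hand[A=29 B=33 C=24 D=58 E=37] avail[A=28 B=32 C=24 D=58 E=36] open={R1,R2,R3}
Step 4: commit R3 -> on_hand[A=28 B=33 C=24 D=58 E=37] avail[A=28 B=32 C=24 D=58 E=36] open={R1,R2}
Step 5: reserve R4 E 1 -> on_hand[A=28 B=33 C=24 D=58 E=37] avail[A=28 B=32 C=24 D=58 E=35] open={R1,R2,R4}
Step 6: reserve R5 E 6 -> on_hand[A=28 B=33 C=24 D=58 E=37] avail[A=28 B=32 C=24 D=58 E=29] open={R1,R2,R4,R5}
Step 7: reserve R6 D 6 -> on_hand[A=28 B=33 C=24 D=58 E=37] avail[A=28 B=32 C=24 D=52 E=29] open={R1,R2,R4,R5,R6}
Step 8: commit R1 -> on_hand[A=28 B=32 C=24 D=58 E=37] avail[A=28 B=32 C=24 D=52 E=29] open={R2,R4,R5,R6}
Step 9: reserve R7 A 6 -> on_hand[A=28 B=32 C=24 D=58 E=37] avail[A=22 B=32 C=24 D=52 E=29] open={R2,R4,R5,R6,R7}
Step 10: commit R6 -> on_hand[A=28 B=32 C=24 D=52 E=37] avail[A=22 B=32 C=24 D=52 E=29] open={R2,R4,R5,R7}
Step 11: reserve R8 D 6 -> on_hand[A=28 B=32 C=24 D=52 E=37] avail[A=22 B=32 C=24 D=46 E=29] open={R2,R4,R5,R7,R8}
Step 12: reserve R9 E 6 -> on_hand[A=28 B=32 C=24 D=52 E=37] avail[A=22 B=32 C=24 D=46 E=23] open={R2,R4,R5,R7,R8,R9}
Step 13: commit R2 -> on_hand[A=28 B=32 C=24 D=52 E=36] avail[A=22 B=32 C=24 D=46 E=23] open={R4,R5,R7,R8,R9}
Step 14: commit R4 -> on_hand[A=28 B=32 C=24 D=52 E=35] avail[A=22 B=32 C=24 D=46 E=23] open={R5,R7,R8,R9}
Step 15: reserve R10 D 2 -> on_hand[A=28 B=32 C=24 D=52 E=35] avail[A=22 B=32 C=24 D=44 E=23] open={R10,R5,R7,R8,R9}
Step 16: reserve R11 B 8 -> on_hand[A=28 B=32 C=24 D=52 E=35] avail[A=22 B=24 C=24 D=44 E=23] open={R10,R11,R5,R7,R8,R9}
Step 17: cancel R5 -> on_hand[A=28 B=32 C=24 D=52 E=35] avail[A=22 B=24 C=24 D=44 E=29] open={R10,R11,R7,R8,R9}
Step 18: commit R11 -> on_hand[A=28 B=24 C=24 D=52 E=35] avail[A=22 B=24 C=24 D=44 E=29] open={R10,R7,R8,R9}
Step 19: reserve R12 A 7 -> on_hand[A=28 B=24 C=24 D=52 E=35] avail[A=15 B=24 C=24 D=44 E=29] open={R10,R12,R7,R8,R9}
Step 20: commit R12 -> on_hand[A=21 B=24 C=24 D=52 E=35] avail[A=15 B=24 C=24 D=44 E=29] open={R10,R7,R8,R9}
Open reservations: ['R10', 'R7', 'R8', 'R9'] -> 4

Answer: 4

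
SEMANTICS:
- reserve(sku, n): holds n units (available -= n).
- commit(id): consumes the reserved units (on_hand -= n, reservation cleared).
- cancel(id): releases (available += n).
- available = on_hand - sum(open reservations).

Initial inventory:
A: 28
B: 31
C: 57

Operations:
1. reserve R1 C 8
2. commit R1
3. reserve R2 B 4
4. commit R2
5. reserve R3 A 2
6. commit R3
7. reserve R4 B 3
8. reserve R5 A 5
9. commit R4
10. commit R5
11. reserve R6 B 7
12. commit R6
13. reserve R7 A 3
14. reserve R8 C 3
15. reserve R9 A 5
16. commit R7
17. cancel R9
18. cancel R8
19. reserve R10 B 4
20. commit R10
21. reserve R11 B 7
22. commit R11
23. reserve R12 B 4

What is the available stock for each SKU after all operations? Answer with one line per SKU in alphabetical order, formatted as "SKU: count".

Step 1: reserve R1 C 8 -> on_hand[A=28 B=31 C=57] avail[A=28 B=31 C=49] open={R1}
Step 2: commit R1 -> on_hand[A=28 B=31 C=49] avail[A=28 B=31 C=49] open={}
Step 3: reserve R2 B 4 -> on_hand[A=28 B=31 C=49] avail[A=28 B=27 C=49] open={R2}
Step 4: commit R2 -> on_hand[A=28 B=27 C=49] avail[A=28 B=27 C=49] open={}
Step 5: reserve R3 A 2 -> on_hand[A=28 B=27 C=49] avail[A=26 B=27 C=49] open={R3}
Step 6: commit R3 -> on_hand[A=26 B=27 C=49] avail[A=26 B=27 C=49] open={}
Step 7: reserve R4 B 3 -> on_hand[A=26 B=27 C=49] avail[A=26 B=24 C=49] open={R4}
Step 8: reserve R5 A 5 -> on_hand[A=26 B=27 C=49] avail[A=21 B=24 C=49] open={R4,R5}
Step 9: commit R4 -> on_hand[A=26 B=24 C=49] avail[A=21 B=24 C=49] open={R5}
Step 10: commit R5 -> on_hand[A=21 B=24 C=49] avail[A=21 B=24 C=49] open={}
Step 11: reserve R6 B 7 -> on_hand[A=21 B=24 C=49] avail[A=21 B=17 C=49] open={R6}
Step 12: commit R6 -> on_hand[A=21 B=17 C=49] avail[A=21 B=17 C=49] open={}
Step 13: reserve R7 A 3 -> on_hand[A=21 B=17 C=49] avail[A=18 B=17 C=49] open={R7}
Step 14: reserve R8 C 3 -> on_hand[A=21 B=17 C=49] avail[A=18 B=17 C=46] open={R7,R8}
Step 15: reserve R9 A 5 -> on_hand[A=21 B=17 C=49] avail[A=13 B=17 C=46] open={R7,R8,R9}
Step 16: commit R7 -> on_hand[A=18 B=17 C=49] avail[A=13 B=17 C=46] open={R8,R9}
Step 17: cancel R9 -> on_hand[A=18 B=17 C=49] avail[A=18 B=17 C=46] open={R8}
Step 18: cancel R8 -> on_hand[A=18 B=17 C=49] avail[A=18 B=17 C=49] open={}
Step 19: reserve R10 B 4 -> on_hand[A=18 B=17 C=49] avail[A=18 B=13 C=49] open={R10}
Step 20: commit R10 -> on_hand[A=18 B=13 C=49] avail[A=18 B=13 C=49] open={}
Step 21: reserve R11 B 7 -> on_hand[A=18 B=13 C=49] avail[A=18 B=6 C=49] open={R11}
Step 22: commit R11 -> on_hand[A=18 B=6 C=49] avail[A=18 B=6 C=49] open={}
Step 23: reserve R12 B 4 -> on_hand[A=18 B=6 C=49] avail[A=18 B=2 C=49] open={R12}

Answer: A: 18
B: 2
C: 49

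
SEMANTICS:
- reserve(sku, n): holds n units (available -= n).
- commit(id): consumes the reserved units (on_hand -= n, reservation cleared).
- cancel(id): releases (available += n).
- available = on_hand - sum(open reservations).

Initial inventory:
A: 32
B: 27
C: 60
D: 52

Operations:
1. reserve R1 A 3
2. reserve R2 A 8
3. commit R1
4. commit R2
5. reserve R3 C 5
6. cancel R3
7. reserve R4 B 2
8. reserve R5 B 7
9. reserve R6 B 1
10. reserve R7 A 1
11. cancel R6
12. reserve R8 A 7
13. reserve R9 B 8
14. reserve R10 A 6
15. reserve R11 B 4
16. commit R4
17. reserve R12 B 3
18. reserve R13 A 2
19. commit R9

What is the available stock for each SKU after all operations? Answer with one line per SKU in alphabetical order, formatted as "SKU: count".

Answer: A: 5
B: 3
C: 60
D: 52

Derivation:
Step 1: reserve R1 A 3 -> on_hand[A=32 B=27 C=60 D=52] avail[A=29 B=27 C=60 D=52] open={R1}
Step 2: reserve R2 A 8 -> on_hand[A=32 B=27 C=60 D=52] avail[A=21 B=27 C=60 D=52] open={R1,R2}
Step 3: commit R1 -> on_hand[A=29 B=27 C=60 D=52] avail[A=21 B=27 C=60 D=52] open={R2}
Step 4: commit R2 -> on_hand[A=21 B=27 C=60 D=52] avail[A=21 B=27 C=60 D=52] open={}
Step 5: reserve R3 C 5 -> on_hand[A=21 B=27 C=60 D=52] avail[A=21 B=27 C=55 D=52] open={R3}
Step 6: cancel R3 -> on_hand[A=21 B=27 C=60 D=52] avail[A=21 B=27 C=60 D=52] open={}
Step 7: reserve R4 B 2 -> on_hand[A=21 B=27 C=60 D=52] avail[A=21 B=25 C=60 D=52] open={R4}
Step 8: reserve R5 B 7 -> on_hand[A=21 B=27 C=60 D=52] avail[A=21 B=18 C=60 D=52] open={R4,R5}
Step 9: reserve R6 B 1 -> on_hand[A=21 B=27 C=60 D=52] avail[A=21 B=17 C=60 D=52] open={R4,R5,R6}
Step 10: reserve R7 A 1 -> on_hand[A=21 B=27 C=60 D=52] avail[A=20 B=17 C=60 D=52] open={R4,R5,R6,R7}
Step 11: cancel R6 -> on_hand[A=21 B=27 C=60 D=52] avail[A=20 B=18 C=60 D=52] open={R4,R5,R7}
Step 12: reserve R8 A 7 -> on_hand[A=21 B=27 C=60 D=52] avail[A=13 B=18 C=60 D=52] open={R4,R5,R7,R8}
Step 13: reserve R9 B 8 -> on_hand[A=21 B=27 C=60 D=52] avail[A=13 B=10 C=60 D=52] open={R4,R5,R7,R8,R9}
Step 14: reserve R10 A 6 -> on_hand[A=21 B=27 C=60 D=52] avail[A=7 B=10 C=60 D=52] open={R10,R4,R5,R7,R8,R9}
Step 15: reserve R11 B 4 -> on_hand[A=21 B=27 C=60 D=52] avail[A=7 B=6 C=60 D=52] open={R10,R11,R4,R5,R7,R8,R9}
Step 16: commit R4 -> on_hand[A=21 B=25 C=60 D=52] avail[A=7 B=6 C=60 D=52] open={R10,R11,R5,R7,R8,R9}
Step 17: reserve R12 B 3 -> on_hand[A=21 B=25 C=60 D=52] avail[A=7 B=3 C=60 D=52] open={R10,R11,R12,R5,R7,R8,R9}
Step 18: reserve R13 A 2 -> on_hand[A=21 B=25 C=60 D=52] avail[A=5 B=3 C=60 D=52] open={R10,R11,R12,R13,R5,R7,R8,R9}
Step 19: commit R9 -> on_hand[A=21 B=17 C=60 D=52] avail[A=5 B=3 C=60 D=52] open={R10,R11,R12,R13,R5,R7,R8}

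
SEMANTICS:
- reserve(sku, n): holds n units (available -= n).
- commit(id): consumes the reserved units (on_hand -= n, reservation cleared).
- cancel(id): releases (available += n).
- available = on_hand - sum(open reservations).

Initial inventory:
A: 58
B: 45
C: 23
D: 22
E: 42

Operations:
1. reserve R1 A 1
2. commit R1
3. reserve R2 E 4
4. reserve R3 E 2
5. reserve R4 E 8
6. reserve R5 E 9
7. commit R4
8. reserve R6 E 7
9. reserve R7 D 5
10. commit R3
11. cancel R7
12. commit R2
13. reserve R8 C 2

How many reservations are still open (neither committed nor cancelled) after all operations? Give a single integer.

Step 1: reserve R1 A 1 -> on_hand[A=58 B=45 C=23 D=22 E=42] avail[A=57 B=45 C=23 D=22 E=42] open={R1}
Step 2: commit R1 -> on_hand[A=57 B=45 C=23 D=22 E=42] avail[A=57 B=45 C=23 D=22 E=42] open={}
Step 3: reserve R2 E 4 -> on_hand[A=57 B=45 C=23 D=22 E=42] avail[A=57 B=45 C=23 D=22 E=38] open={R2}
Step 4: reserve R3 E 2 -> on_hand[A=57 B=45 C=23 D=22 E=42] avail[A=57 B=45 C=23 D=22 E=36] open={R2,R3}
Step 5: reserve R4 E 8 -> on_hand[A=57 B=45 C=23 D=22 E=42] avail[A=57 B=45 C=23 D=22 E=28] open={R2,R3,R4}
Step 6: reserve R5 E 9 -> on_hand[A=57 B=45 C=23 D=22 E=42] avail[A=57 B=45 C=23 D=22 E=19] open={R2,R3,R4,R5}
Step 7: commit R4 -> on_hand[A=57 B=45 C=23 D=22 E=34] avail[A=57 B=45 C=23 D=22 E=19] open={R2,R3,R5}
Step 8: reserve R6 E 7 -> on_hand[A=57 B=45 C=23 D=22 E=34] avail[A=57 B=45 C=23 D=22 E=12] open={R2,R3,R5,R6}
Step 9: reserve R7 D 5 -> on_hand[A=57 B=45 C=23 D=22 E=34] avail[A=57 B=45 C=23 D=17 E=12] open={R2,R3,R5,R6,R7}
Step 10: commit R3 -> on_hand[A=57 B=45 C=23 D=22 E=32] avail[A=57 B=45 C=23 D=17 E=12] open={R2,R5,R6,R7}
Step 11: cancel R7 -> on_hand[A=57 B=45 C=23 D=22 E=32] avail[A=57 B=45 C=23 D=22 E=12] open={R2,R5,R6}
Step 12: commit R2 -> on_hand[A=57 B=45 C=23 D=22 E=28] avail[A=57 B=45 C=23 D=22 E=12] open={R5,R6}
Step 13: reserve R8 C 2 -> on_hand[A=57 B=45 C=23 D=22 E=28] avail[A=57 B=45 C=21 D=22 E=12] open={R5,R6,R8}
Open reservations: ['R5', 'R6', 'R8'] -> 3

Answer: 3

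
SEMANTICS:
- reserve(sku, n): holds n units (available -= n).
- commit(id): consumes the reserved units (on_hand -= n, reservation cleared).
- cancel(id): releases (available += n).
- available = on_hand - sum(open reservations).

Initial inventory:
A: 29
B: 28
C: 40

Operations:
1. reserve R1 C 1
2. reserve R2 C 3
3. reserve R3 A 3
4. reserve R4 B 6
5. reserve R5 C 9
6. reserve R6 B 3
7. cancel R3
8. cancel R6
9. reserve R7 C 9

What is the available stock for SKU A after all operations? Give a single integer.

Step 1: reserve R1 C 1 -> on_hand[A=29 B=28 C=40] avail[A=29 B=28 C=39] open={R1}
Step 2: reserve R2 C 3 -> on_hand[A=29 B=28 C=40] avail[A=29 B=28 C=36] open={R1,R2}
Step 3: reserve R3 A 3 -> on_hand[A=29 B=28 C=40] avail[A=26 B=28 C=36] open={R1,R2,R3}
Step 4: reserve R4 B 6 -> on_hand[A=29 B=28 C=40] avail[A=26 B=22 C=36] open={R1,R2,R3,R4}
Step 5: reserve R5 C 9 -> on_hand[A=29 B=28 C=40] avail[A=26 B=22 C=27] open={R1,R2,R3,R4,R5}
Step 6: reserve R6 B 3 -> on_hand[A=29 B=28 C=40] avail[A=26 B=19 C=27] open={R1,R2,R3,R4,R5,R6}
Step 7: cancel R3 -> on_hand[A=29 B=28 C=40] avail[A=29 B=19 C=27] open={R1,R2,R4,R5,R6}
Step 8: cancel R6 -> on_hand[A=29 B=28 C=40] avail[A=29 B=22 C=27] open={R1,R2,R4,R5}
Step 9: reserve R7 C 9 -> on_hand[A=29 B=28 C=40] avail[A=29 B=22 C=18] open={R1,R2,R4,R5,R7}
Final available[A] = 29

Answer: 29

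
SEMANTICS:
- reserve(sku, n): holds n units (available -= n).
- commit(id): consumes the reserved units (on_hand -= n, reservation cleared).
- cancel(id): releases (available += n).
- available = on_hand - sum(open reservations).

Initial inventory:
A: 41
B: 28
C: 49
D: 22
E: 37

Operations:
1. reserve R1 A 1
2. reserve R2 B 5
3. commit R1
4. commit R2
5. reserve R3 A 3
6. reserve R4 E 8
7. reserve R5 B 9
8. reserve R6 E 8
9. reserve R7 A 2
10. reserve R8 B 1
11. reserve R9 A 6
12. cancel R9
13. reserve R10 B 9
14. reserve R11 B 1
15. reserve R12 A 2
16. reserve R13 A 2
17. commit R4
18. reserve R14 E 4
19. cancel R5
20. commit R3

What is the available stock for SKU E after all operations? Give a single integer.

Step 1: reserve R1 A 1 -> on_hand[A=41 B=28 C=49 D=22 E=37] avail[A=40 B=28 C=49 D=22 E=37] open={R1}
Step 2: reserve R2 B 5 -> on_hand[A=41 B=28 C=49 D=22 E=37] avail[A=40 B=23 C=49 D=22 E=37] open={R1,R2}
Step 3: commit R1 -> on_hand[A=40 B=28 C=49 D=22 E=37] avail[A=40 B=23 C=49 D=22 E=37] open={R2}
Step 4: commit R2 -> on_hand[A=40 B=23 C=49 D=22 E=37] avail[A=40 B=23 C=49 D=22 E=37] open={}
Step 5: reserve R3 A 3 -> on_hand[A=40 B=23 C=49 D=22 E=37] avail[A=37 B=23 C=49 D=22 E=37] open={R3}
Step 6: reserve R4 E 8 -> on_hand[A=40 B=23 C=49 D=22 E=37] avail[A=37 B=23 C=49 D=22 E=29] open={R3,R4}
Step 7: reserve R5 B 9 -> on_hand[A=40 B=23 C=49 D=22 E=37] avail[A=37 B=14 C=49 D=22 E=29] open={R3,R4,R5}
Step 8: reserve R6 E 8 -> on_hand[A=40 B=23 C=49 D=22 E=37] avail[A=37 B=14 C=49 D=22 E=21] open={R3,R4,R5,R6}
Step 9: reserve R7 A 2 -> on_hand[A=40 B=23 C=49 D=22 E=37] avail[A=35 B=14 C=49 D=22 E=21] open={R3,R4,R5,R6,R7}
Step 10: reserve R8 B 1 -> on_hand[A=40 B=23 C=49 D=22 E=37] avail[A=35 B=13 C=49 D=22 E=21] open={R3,R4,R5,R6,R7,R8}
Step 11: reserve R9 A 6 -> on_hand[A=40 B=23 C=49 D=22 E=37] avail[A=29 B=13 C=49 D=22 E=21] open={R3,R4,R5,R6,R7,R8,R9}
Step 12: cancel R9 -> on_hand[A=40 B=23 C=49 D=22 E=37] avail[A=35 B=13 C=49 D=22 E=21] open={R3,R4,R5,R6,R7,R8}
Step 13: reserve R10 B 9 -> on_hand[A=40 B=23 C=49 D=22 E=37] avail[A=35 B=4 C=49 D=22 E=21] open={R10,R3,R4,R5,R6,R7,R8}
Step 14: reserve R11 B 1 -> on_hand[A=40 B=23 C=49 D=22 E=37] avail[A=35 B=3 C=49 D=22 E=21] open={R10,R11,R3,R4,R5,R6,R7,R8}
Step 15: reserve R12 A 2 -> on_hand[A=40 B=23 C=49 D=22 E=37] avail[A=33 B=3 C=49 D=22 E=21] open={R10,R11,R12,R3,R4,R5,R6,R7,R8}
Step 16: reserve R13 A 2 -> on_hand[A=40 B=23 C=49 D=22 E=37] avail[A=31 B=3 C=49 D=22 E=21] open={R10,R11,R12,R13,R3,R4,R5,R6,R7,R8}
Step 17: commit R4 -> on_hand[A=40 B=23 C=49 D=22 E=29] avail[A=31 B=3 C=49 D=22 E=21] open={R10,R11,R12,R13,R3,R5,R6,R7,R8}
Step 18: reserve R14 E 4 -> on_hand[A=40 B=23 C=49 D=22 E=29] avail[A=31 B=3 C=49 D=22 E=17] open={R10,R11,R12,R13,R14,R3,R5,R6,R7,R8}
Step 19: cancel R5 -> on_hand[A=40 B=23 C=49 D=22 E=29] avail[A=31 B=12 C=49 D=22 E=17] open={R10,R11,R12,R13,R14,R3,R6,R7,R8}
Step 20: commit R3 -> on_hand[A=37 B=23 C=49 D=22 E=29] avail[A=31 B=12 C=49 D=22 E=17] open={R10,R11,R12,R13,R14,R6,R7,R8}
Final available[E] = 17

Answer: 17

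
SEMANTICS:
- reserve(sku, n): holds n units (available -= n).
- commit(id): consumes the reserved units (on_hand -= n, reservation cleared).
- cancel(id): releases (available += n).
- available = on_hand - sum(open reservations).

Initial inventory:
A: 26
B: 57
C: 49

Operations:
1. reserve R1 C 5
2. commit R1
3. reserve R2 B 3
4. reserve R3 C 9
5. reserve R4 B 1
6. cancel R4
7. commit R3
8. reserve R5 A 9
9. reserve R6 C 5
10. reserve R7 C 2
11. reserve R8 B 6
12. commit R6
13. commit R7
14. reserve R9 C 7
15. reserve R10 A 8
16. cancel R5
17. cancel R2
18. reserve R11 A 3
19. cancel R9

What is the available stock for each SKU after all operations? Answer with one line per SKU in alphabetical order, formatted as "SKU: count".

Step 1: reserve R1 C 5 -> on_hand[A=26 B=57 C=49] avail[A=26 B=57 C=44] open={R1}
Step 2: commit R1 -> on_hand[A=26 B=57 C=44] avail[A=26 B=57 C=44] open={}
Step 3: reserve R2 B 3 -> on_hand[A=26 B=57 C=44] avail[A=26 B=54 C=44] open={R2}
Step 4: reserve R3 C 9 -> on_hand[A=26 B=57 C=44] avail[A=26 B=54 C=35] open={R2,R3}
Step 5: reserve R4 B 1 -> on_hand[A=26 B=57 C=44] avail[A=26 B=53 C=35] open={R2,R3,R4}
Step 6: cancel R4 -> on_hand[A=26 B=57 C=44] avail[A=26 B=54 C=35] open={R2,R3}
Step 7: commit R3 -> on_hand[A=26 B=57 C=35] avail[A=26 B=54 C=35] open={R2}
Step 8: reserve R5 A 9 -> on_hand[A=26 B=57 C=35] avail[A=17 B=54 C=35] open={R2,R5}
Step 9: reserve R6 C 5 -> on_hand[A=26 B=57 C=35] avail[A=17 B=54 C=30] open={R2,R5,R6}
Step 10: reserve R7 C 2 -> on_hand[A=26 B=57 C=35] avail[A=17 B=54 C=28] open={R2,R5,R6,R7}
Step 11: reserve R8 B 6 -> on_hand[A=26 B=57 C=35] avail[A=17 B=48 C=28] open={R2,R5,R6,R7,R8}
Step 12: commit R6 -> on_hand[A=26 B=57 C=30] avail[A=17 B=48 C=28] open={R2,R5,R7,R8}
Step 13: commit R7 -> on_hand[A=26 B=57 C=28] avail[A=17 B=48 C=28] open={R2,R5,R8}
Step 14: reserve R9 C 7 -> on_hand[A=26 B=57 C=28] avail[A=17 B=48 C=21] open={R2,R5,R8,R9}
Step 15: reserve R10 A 8 -> on_hand[A=26 B=57 C=28] avail[A=9 B=48 C=21] open={R10,R2,R5,R8,R9}
Step 16: cancel R5 -> on_hand[A=26 B=57 C=28] avail[A=18 B=48 C=21] open={R10,R2,R8,R9}
Step 17: cancel R2 -> on_hand[A=26 B=57 C=28] avail[A=18 B=51 C=21] open={R10,R8,R9}
Step 18: reserve R11 A 3 -> on_hand[A=26 B=57 C=28] avail[A=15 B=51 C=21] open={R10,R11,R8,R9}
Step 19: cancel R9 -> on_hand[A=26 B=57 C=28] avail[A=15 B=51 C=28] open={R10,R11,R8}

Answer: A: 15
B: 51
C: 28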